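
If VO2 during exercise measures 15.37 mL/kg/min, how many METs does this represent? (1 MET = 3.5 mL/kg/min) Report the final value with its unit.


METs = VO2 / 3.5 = 15.37 / 3.5 = 4.39

4.39 METs


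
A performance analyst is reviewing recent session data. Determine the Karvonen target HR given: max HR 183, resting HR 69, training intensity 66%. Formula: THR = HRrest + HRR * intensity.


HRR = HRmax - HRrest = 183 - 69 = 114
THR = 69 + 114 * 0.66
= 144.24 bpm

144.24 bpm


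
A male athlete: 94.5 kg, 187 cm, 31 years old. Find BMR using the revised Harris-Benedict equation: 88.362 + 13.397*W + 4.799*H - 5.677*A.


Intercept = 88.362
Weight contribution = 13.397 * 94.5 = 1266.0165
Height contribution = 4.799 * 187 = 897.413
Age contribution = 5.677 * 31 = 175.987
BMR = 88.362 + 1266.0165 + 897.413 - 175.987
= 2075.8 kcal/day

2075.8 kcal/day


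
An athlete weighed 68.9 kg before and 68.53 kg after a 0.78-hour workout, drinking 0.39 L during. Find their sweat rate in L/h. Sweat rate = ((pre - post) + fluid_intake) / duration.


Body mass change = 0.37 kg
Total sweat loss = 0.37 + 0.39 = 0.76 L
Rate = 0.76 / 0.78 = 0.974 L/h

0.974 L/h


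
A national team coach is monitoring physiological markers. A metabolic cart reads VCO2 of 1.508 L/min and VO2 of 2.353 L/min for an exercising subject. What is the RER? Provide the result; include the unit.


RER = VCO2 / VO2 = 1.508 / 2.353 = 0.6409

0.6409


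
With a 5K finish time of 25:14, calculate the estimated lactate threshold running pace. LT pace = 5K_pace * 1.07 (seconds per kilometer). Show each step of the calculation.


Race duration = 1514 s for 5 km
Average pace = 1514 / 5 = 302.8 s/km
LT pace = 302.8 * 1.07
= 324.0 s/km

324.0 s/km


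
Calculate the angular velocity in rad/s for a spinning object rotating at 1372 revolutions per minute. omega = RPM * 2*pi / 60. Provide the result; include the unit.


omega = RPM * 2*pi / 60
= 1372 * 6.28318531 / 60
= 143.676 rad/s

143.676 rad/s


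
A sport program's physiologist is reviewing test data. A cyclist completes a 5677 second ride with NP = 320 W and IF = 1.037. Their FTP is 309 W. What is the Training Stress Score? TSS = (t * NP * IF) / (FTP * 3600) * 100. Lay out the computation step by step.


t * NP * IF = 5677 * 320 * 1.037 = 1883855.68
FTP * 3600 = 1112400
TSS = (1883855.68 / 1112400) * 100 = 169.35

169.35 TSS


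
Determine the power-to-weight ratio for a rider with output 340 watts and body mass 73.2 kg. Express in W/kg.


P/W = 340 / 73.2 = 4.645 W/kg

4.645 W/kg


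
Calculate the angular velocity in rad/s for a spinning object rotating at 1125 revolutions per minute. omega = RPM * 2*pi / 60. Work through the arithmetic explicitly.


omega = RPM * 2*pi / 60
= 1125 * 6.28318531 / 60
= 117.81 rad/s

117.81 rad/s


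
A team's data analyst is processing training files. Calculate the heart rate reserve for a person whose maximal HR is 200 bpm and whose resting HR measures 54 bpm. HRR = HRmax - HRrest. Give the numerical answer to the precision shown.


HRmax = 200 bpm
HRrest = 54 bpm
HRR = 200 - 54 = 146 bpm

146 bpm


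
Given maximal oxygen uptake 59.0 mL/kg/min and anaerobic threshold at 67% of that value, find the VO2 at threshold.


Percentage as decimal = 0.67
VO2 at AT = 59.0 * 0.67 = 39.53 mL/kg/min

39.53 mL/kg/min


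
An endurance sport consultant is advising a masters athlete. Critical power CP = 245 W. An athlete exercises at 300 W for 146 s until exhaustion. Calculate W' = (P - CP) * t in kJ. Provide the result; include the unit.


P - CP = 300 - 245 = 55 W
W' = 55 * 146 = 8030 J
= 8030 / 1000 = 8.03 kJ

8.03 kJ


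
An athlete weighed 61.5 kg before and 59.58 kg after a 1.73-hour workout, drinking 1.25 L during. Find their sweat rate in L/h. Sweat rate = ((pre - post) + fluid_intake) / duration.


Body mass change = 1.92 kg
Total sweat loss = 1.92 + 1.25 = 3.17 L
Rate = 3.17 / 1.73 = 1.832 L/h

1.832 L/h


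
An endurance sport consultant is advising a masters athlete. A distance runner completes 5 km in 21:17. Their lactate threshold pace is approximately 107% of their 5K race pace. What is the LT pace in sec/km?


Convert to seconds: 21 min 17 s = 1277 s
Pace per km = 1277 / 5 = 255.4 s/km
LT pace = 255.4 * 1.07 = 273.28 s/km

273.28 s/km


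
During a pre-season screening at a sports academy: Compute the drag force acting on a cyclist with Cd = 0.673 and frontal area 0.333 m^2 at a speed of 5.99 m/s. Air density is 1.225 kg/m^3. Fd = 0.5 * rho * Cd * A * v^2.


Step 1: v^2 = 35.8801
Step 2: Fd = 0.5 * 1.225 * 0.673 * 0.333 * 35.8801
= 4.925 N

4.925 N


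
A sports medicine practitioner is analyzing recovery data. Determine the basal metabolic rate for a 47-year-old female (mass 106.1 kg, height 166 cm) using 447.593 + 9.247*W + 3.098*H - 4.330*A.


BMR = 447.593 + 9.247*106.1 + 3.098*166 - 4.330*47
= 1739.46 kcal/day

1739.46 kcal/day


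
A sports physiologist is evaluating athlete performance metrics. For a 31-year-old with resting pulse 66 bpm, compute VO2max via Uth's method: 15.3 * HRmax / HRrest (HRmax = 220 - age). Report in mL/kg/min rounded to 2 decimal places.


Step 1: HRmax = 220 - 31 = 189 bpm
Step 2: Ratio = 189 / 66 = 2.8636
Step 3: VO2max = 15.3 * 2.8636 = 43.81 mL/kg/min

43.81 mL/kg/min


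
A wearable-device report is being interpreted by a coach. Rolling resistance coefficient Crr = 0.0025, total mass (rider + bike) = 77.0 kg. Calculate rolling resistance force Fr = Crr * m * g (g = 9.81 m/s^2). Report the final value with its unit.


Fr = Crr * m * g
= 0.0025 * 77.0 * 9.81
= 1.888 N

1.888 N


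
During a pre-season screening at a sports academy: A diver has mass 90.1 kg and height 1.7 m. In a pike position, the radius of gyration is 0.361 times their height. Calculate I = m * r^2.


r = 0.361 * 1.7 = 0.6137 m
I = m * r^2 = 90.1 * 0.376628 = 33.934 kg*m^2

33.934 kg*m^2


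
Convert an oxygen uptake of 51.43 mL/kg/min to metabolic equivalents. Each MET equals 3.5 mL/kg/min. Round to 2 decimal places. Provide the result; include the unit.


One MET = 3.5 mL/kg/min
Number of METs = 51.43 / 3.5
= 14.69 METs

14.69 METs


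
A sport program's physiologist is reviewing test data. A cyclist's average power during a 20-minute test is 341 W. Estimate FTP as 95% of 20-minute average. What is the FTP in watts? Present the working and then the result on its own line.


FTP = 20-min power * 0.95
= 341 * 0.95
= 323.95 W

323.95 W


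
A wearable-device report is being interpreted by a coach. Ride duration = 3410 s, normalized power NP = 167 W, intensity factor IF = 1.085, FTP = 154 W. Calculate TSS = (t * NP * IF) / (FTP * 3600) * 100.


Numerator = 3410 * 167 * 1.085 = 617874.95
Denominator = 154 * 3600 = 554400
TSS = 617874.95 / 554400 * 100
= 111.45

111.45 TSS


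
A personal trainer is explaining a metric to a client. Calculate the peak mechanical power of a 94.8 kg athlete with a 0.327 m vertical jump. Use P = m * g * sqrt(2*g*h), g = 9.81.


First, sqrt(2gh) = sqrt(2 * 9.81 * 0.327)
= sqrt(6.41574) = 2.532931 m/s
Power = 94.8 * 9.81 * 2.532931 = 2355.6 W

2355.6 W


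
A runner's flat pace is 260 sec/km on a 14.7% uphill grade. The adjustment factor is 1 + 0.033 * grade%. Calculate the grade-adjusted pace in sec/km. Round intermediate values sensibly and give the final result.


Factor = 1 + 0.033 * 14.7 = 1.4851
Adjusted pace = 260 * 1.4851
= 386.13 sec/km

386.13 s/km


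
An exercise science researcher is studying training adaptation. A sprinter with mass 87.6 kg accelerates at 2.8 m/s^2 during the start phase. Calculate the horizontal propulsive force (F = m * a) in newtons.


F = m * a
= 87.6 * 2.8
= 245.28 N

245.28 N


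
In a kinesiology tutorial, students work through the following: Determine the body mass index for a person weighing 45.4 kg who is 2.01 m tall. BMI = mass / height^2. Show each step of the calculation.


BMI = mass / height^2
= 45.4 / 2.01^2
= 45.4 / 4.0401
= 11.24 kg/m^2

11.24 kg/m^2


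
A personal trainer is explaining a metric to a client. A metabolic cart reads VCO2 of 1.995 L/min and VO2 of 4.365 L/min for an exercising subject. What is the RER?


RER = VCO2 / VO2 = 1.995 / 4.365 = 0.457

0.457


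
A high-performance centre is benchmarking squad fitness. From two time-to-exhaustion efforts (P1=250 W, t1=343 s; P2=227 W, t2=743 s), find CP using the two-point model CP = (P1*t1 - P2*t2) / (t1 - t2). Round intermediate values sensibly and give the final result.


Work in trial 1 = 85750 J
Work in trial 2 = 168661 J
Delta work = -82911 J
Delta time = -400 s
CP = -82911 / -400 = 207.28 W

207.28 W


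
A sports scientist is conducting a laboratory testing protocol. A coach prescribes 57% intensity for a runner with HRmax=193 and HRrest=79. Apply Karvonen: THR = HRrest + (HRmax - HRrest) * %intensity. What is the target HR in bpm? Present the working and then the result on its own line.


Heart rate reserve = 193 - 79 = 114
Intensity fraction = 57 / 100 = 0.57
THR = 79 + 114 * 0.57 = 143.98 bpm

143.98 bpm


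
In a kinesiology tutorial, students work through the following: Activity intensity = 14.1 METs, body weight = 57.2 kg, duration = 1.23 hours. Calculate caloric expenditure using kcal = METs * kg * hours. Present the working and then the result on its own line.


kcal = 14.1 * 57.2 * 1.23
= 806.52 * 1.23
= 992.02 kcal

992.02 kcal


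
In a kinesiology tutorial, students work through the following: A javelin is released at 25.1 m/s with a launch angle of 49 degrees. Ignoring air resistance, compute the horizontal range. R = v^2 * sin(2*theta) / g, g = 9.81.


Launch speed squared = 630.01
sin(2 * 49 deg) = 0.990268
Range = 630.01 * 0.990268 / 9.81
= 63.596 m

63.596 m


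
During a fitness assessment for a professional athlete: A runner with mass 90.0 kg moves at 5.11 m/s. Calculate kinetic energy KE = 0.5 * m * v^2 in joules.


v^2 = 5.11^2 = 26.1121
KE = 0.5 * 90.0 * 26.1121
= 1175.04 J

1175.04 J


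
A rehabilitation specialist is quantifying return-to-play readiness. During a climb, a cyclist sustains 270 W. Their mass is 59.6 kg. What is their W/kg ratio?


Power-to-weight = 270 W / 59.6 kg
= 4.53 W/kg

4.53 W/kg


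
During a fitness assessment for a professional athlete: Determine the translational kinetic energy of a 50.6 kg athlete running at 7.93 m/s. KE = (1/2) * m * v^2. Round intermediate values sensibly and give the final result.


KE = 0.5 * m * v^2
= 0.5 * 50.6 * 7.93^2
= 0.5 * 50.6 * 62.8849
= 1590.99 J

1590.99 J


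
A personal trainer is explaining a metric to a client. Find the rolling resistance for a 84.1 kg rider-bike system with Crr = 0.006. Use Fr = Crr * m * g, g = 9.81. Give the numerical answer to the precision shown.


m * g = 84.1 * 9.81 = 825.021 N
Fr = 0.006 * 825.021 = 4.95 N

4.95 N


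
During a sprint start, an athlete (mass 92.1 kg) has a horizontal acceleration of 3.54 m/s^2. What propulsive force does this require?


Propulsive force = mass * acceleration
= 92.1 kg * 3.54 m/s^2
= 326.03 N

326.03 N


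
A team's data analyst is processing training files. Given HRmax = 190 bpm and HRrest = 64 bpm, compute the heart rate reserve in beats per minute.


Heart rate reserve = maximum HR minus resting HR
HRR = 190 - 64 = 126 bpm

126 bpm


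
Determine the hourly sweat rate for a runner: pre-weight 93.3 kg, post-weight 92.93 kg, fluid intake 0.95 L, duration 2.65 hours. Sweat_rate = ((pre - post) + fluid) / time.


Mass lost = 93.3 - 92.93 = 0.37 kg
Add fluid consumed: 0.37 + 0.95 = 1.32 L total sweat
Sweat rate = 1.32 / 2.65 = 0.498 L/h

0.498 L/h


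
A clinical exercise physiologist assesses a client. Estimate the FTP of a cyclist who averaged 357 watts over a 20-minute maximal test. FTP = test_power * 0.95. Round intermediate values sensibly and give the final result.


FTP = 357 * 0.95 = 339.15 W

339.15 W


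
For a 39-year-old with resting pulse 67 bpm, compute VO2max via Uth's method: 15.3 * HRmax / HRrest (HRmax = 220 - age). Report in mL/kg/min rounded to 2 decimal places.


Step 1: HRmax = 220 - 39 = 181 bpm
Step 2: Ratio = 181 / 67 = 2.7015
Step 3: VO2max = 15.3 * 2.7015 = 41.33 mL/kg/min

41.33 mL/kg/min


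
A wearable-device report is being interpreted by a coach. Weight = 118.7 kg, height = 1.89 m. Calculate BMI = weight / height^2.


height^2 = 1.89^2 = 3.5721
BMI = 118.7 / 3.5721 = 33.23 kg/m^2

33.23 kg/m^2


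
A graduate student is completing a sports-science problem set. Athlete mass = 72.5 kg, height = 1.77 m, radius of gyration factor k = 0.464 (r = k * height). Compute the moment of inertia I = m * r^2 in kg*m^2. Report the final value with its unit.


r = k * height = 0.464 * 1.77 = 0.82128 m
r^2 = 0.82128^2 = 0.674501
I = 72.5 * 0.674501 = 48.901 kg*m^2

48.901 kg*m^2


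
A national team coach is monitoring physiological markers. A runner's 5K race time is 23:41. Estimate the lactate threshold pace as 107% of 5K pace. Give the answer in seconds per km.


Total race time = 23*60 + 41 = 1421 seconds
5K pace = 1421 / 5 = 284.2 sec/km
LT pace = 284.2 * 1.07 = 304.09 sec/km

304.09 s/km


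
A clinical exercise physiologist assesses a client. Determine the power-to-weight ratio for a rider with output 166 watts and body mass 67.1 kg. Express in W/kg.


P/W = 166 / 67.1 = 2.474 W/kg

2.474 W/kg


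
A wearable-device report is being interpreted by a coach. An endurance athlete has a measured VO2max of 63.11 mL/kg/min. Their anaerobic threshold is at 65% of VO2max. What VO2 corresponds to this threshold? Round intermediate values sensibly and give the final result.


Anaerobic threshold VO2 = VO2max * 65%
= 63.11 * 0.65
= 41.02 mL/kg/min

41.02 mL/kg/min


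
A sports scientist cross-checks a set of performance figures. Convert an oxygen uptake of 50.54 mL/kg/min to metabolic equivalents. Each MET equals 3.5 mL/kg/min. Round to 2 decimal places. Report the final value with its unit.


One MET = 3.5 mL/kg/min
Number of METs = 50.54 / 3.5
= 14.44 METs

14.44 METs


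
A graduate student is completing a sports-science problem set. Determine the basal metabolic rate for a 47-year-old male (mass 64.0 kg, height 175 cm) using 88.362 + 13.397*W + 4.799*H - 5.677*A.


BMR = 88.362 + 13.397*64.0 + 4.799*175 - 5.677*47
= 1518.78 kcal/day

1518.78 kcal/day


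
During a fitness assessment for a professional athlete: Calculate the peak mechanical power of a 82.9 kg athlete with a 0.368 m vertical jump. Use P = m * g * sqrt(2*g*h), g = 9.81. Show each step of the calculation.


First, sqrt(2gh) = sqrt(2 * 9.81 * 0.368)
= sqrt(7.22016) = 2.687036 m/s
Power = 82.9 * 9.81 * 2.687036 = 2185.23 W

2185.23 W


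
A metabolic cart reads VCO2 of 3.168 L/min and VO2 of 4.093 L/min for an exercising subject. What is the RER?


RER = VCO2 / VO2 = 3.168 / 4.093 = 0.774

0.774


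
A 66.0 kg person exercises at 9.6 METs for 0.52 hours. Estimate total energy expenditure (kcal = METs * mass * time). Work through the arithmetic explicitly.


Energy = METs * mass(kg) * time(h)
= 9.6 * 66.0 * 0.52
= 329.47 kcal

329.47 kcal


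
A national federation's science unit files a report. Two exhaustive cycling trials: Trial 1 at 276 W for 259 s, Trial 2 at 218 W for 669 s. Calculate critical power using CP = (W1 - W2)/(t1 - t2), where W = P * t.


W1 = 276 * 259 = 71484 J
W2 = 218 * 669 = 145842 J
CP = (71484 - 145842) / (259 - 669)
= -74358 / -410
= 181.36 W

181.36 W


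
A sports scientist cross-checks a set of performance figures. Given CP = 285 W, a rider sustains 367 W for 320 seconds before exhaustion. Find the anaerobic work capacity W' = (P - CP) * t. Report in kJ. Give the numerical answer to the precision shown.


Excess power = 367 - 285 = 82 W
Work above CP = 82 * 320 = 26240 J
W' = 26.24 kJ

26.24 kJ


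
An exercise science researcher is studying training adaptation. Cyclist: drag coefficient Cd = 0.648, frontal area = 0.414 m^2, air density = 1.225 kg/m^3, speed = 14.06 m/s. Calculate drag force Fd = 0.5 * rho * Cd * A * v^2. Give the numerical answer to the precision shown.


v^2 = 14.06^2 = 197.6836
Fd = 0.5 * 1.225 * 0.648 * 0.414 * 197.6836
= 32.483 N

32.483 N


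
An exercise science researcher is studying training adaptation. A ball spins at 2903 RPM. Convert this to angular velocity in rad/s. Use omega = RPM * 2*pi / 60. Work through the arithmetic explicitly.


omega = 2903 * 2 * pi / 60
= 2903 * 6.28318531 / 60
= 18240.087 / 60
= 304.001 rad/s

304.001 rad/s


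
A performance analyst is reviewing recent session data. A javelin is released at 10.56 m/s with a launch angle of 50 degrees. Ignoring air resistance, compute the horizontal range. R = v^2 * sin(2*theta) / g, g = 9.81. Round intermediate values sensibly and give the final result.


Launch speed squared = 111.5136
sin(2 * 50 deg) = 0.984808
Range = 111.5136 * 0.984808 / 9.81
= 11.195 m

11.195 m


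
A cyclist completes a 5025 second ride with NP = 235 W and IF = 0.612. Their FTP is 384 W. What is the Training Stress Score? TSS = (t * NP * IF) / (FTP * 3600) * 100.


t * NP * IF = 5025 * 235 * 0.612 = 722695.5
FTP * 3600 = 1382400
TSS = (722695.5 / 1382400) * 100 = 52.28

52.28 TSS


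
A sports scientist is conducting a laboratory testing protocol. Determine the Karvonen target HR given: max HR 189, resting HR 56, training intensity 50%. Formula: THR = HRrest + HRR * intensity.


HRR = HRmax - HRrest = 189 - 56 = 133
THR = 56 + 133 * 0.5
= 122.5 bpm

122.5 bpm


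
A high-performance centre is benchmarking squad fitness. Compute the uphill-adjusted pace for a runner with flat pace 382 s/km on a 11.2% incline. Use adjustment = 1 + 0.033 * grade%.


Adjustment factor = 1 + 0.033 * 11.2 = 1.3696
Grade-adjusted pace = 382 * 1.3696 = 523.19 s/km

523.19 s/km


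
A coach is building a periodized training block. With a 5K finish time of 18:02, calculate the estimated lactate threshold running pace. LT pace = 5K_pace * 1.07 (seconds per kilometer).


Race duration = 1082 s for 5 km
Average pace = 1082 / 5 = 216.4 s/km
LT pace = 216.4 * 1.07
= 231.55 s/km

231.55 s/km


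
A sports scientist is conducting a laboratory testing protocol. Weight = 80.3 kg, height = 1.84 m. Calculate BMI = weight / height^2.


height^2 = 1.84^2 = 3.3856
BMI = 80.3 / 3.3856 = 23.72 kg/m^2

23.72 kg/m^2


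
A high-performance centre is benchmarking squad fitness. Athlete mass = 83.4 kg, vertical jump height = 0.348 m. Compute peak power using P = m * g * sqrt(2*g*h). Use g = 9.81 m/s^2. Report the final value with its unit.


sqrt(2 * 9.81 * 0.348) = sqrt(6.82776) = 2.612998 m/s
P = 83.4 * 9.81 * 2.612998
= 2137.83 W

2137.83 W


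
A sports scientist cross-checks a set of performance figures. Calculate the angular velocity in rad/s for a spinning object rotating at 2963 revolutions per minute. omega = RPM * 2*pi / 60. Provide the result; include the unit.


omega = RPM * 2*pi / 60
= 2963 * 6.28318531 / 60
= 310.285 rad/s

310.285 rad/s


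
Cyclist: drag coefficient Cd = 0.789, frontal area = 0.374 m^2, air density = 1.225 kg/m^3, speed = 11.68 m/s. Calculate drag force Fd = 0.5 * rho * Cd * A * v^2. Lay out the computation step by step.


v^2 = 11.68^2 = 136.4224
Fd = 0.5 * 1.225 * 0.789 * 0.374 * 136.4224
= 24.657 N

24.657 N


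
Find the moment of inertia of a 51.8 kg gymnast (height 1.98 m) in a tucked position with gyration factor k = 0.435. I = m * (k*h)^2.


Radius of gyration = 0.435 * 1.98 = 0.8613 m
I = 51.8 * 0.8613^2
= 51.8 * 0.741838
= 38.427 kg*m^2

38.427 kg*m^2


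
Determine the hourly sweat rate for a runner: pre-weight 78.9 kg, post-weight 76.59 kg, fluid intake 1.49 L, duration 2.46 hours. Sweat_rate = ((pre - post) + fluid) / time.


Mass lost = 78.9 - 76.59 = 2.31 kg
Add fluid consumed: 2.31 + 1.49 = 3.8 L total sweat
Sweat rate = 3.8 / 2.46 = 1.545 L/h

1.545 L/h


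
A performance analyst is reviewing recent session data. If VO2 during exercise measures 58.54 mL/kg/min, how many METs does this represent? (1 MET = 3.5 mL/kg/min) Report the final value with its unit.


METs = VO2 / 3.5 = 58.54 / 3.5 = 16.73

16.73 METs


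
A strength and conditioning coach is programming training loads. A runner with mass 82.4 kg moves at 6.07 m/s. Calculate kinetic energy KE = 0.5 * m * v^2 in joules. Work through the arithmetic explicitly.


v^2 = 6.07^2 = 36.8449
KE = 0.5 * 82.4 * 36.8449
= 1518.01 J

1518.01 J


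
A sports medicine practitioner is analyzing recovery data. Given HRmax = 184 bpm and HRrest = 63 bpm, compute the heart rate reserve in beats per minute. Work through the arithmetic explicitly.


Heart rate reserve = maximum HR minus resting HR
HRR = 184 - 63 = 121 bpm

121 bpm


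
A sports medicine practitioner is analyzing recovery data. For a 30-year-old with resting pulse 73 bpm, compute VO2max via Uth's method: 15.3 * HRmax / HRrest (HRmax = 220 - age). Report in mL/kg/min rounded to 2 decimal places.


Step 1: HRmax = 220 - 30 = 190 bpm
Step 2: Ratio = 190 / 73 = 2.6027
Step 3: VO2max = 15.3 * 2.6027 = 39.82 mL/kg/min

39.82 mL/kg/min


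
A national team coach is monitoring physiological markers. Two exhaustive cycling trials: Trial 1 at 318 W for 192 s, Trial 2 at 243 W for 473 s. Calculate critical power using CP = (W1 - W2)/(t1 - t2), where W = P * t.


W1 = 318 * 192 = 61056 J
W2 = 243 * 473 = 114939 J
CP = (61056 - 114939) / (192 - 473)
= -53883 / -281
= 191.75 W

191.75 W


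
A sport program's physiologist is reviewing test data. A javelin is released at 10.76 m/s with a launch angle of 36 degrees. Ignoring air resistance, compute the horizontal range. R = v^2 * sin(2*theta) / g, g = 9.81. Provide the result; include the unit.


Launch speed squared = 115.7776
sin(2 * 36 deg) = 0.951057
Range = 115.7776 * 0.951057 / 9.81
= 11.224 m

11.224 m


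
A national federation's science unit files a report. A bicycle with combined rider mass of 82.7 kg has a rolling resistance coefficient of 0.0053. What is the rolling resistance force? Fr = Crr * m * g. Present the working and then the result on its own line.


Fr = 0.0053 * 82.7 * 9.81
= 0.43831 * 9.81
= 4.3 N

4.3 N


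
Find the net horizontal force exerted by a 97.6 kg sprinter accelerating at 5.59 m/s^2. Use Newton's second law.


Newton's second law: F = m * a
F = 97.6 * 5.59 = 545.58 N

545.58 N


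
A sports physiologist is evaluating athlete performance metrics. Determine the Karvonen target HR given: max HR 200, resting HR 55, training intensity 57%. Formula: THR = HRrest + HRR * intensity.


HRR = HRmax - HRrest = 200 - 55 = 145
THR = 55 + 145 * 0.57
= 137.65 bpm

137.65 bpm


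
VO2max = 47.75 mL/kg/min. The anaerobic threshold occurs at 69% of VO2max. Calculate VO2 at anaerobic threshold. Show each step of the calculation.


AT fraction = 69 / 100 = 0.69
AT VO2 = 47.75 * 0.69
= 32.95 mL/kg/min

32.95 mL/kg/min


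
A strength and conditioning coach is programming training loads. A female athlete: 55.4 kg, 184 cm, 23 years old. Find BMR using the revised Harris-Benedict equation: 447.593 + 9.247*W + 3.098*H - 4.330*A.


Intercept = 447.593
Weight contribution = 9.247 * 55.4 = 512.2838
Height contribution = 3.098 * 184 = 570.032
Age contribution = 4.33 * 23 = 99.59
BMR = 447.593 + 512.2838 + 570.032 - 99.59
= 1430.32 kcal/day

1430.32 kcal/day


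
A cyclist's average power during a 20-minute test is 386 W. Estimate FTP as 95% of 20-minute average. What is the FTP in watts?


FTP = 20-min power * 0.95
= 386 * 0.95
= 366.7 W

366.7 W


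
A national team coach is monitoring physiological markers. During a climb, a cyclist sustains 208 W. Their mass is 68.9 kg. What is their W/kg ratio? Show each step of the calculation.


Power-to-weight = 208 W / 68.9 kg
= 3.019 W/kg

3.019 W/kg


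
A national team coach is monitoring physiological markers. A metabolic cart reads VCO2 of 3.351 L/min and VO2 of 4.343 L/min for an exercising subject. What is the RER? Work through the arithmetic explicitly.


RER = VCO2 / VO2 = 3.351 / 4.343 = 0.7716

0.7716


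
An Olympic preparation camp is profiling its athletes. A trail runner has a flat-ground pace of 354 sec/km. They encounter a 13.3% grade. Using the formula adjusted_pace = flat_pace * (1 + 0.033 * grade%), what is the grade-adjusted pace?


Grade factor = 1 + 0.033 * 13.3 = 1.4389
Adjusted = 354 * 1.4389 = 509.37 sec/km

509.37 s/km


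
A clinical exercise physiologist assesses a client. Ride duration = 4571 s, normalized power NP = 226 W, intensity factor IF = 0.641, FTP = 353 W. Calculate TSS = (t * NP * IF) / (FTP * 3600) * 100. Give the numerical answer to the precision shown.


Numerator = 4571 * 226 * 0.641 = 662182.486
Denominator = 353 * 3600 = 1270800
TSS = 662182.486 / 1270800 * 100
= 52.11

52.11 TSS


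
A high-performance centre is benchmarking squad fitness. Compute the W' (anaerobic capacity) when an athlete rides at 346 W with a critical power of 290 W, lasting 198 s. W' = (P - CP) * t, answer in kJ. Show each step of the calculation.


Above-CP power = 56 W
Duration = 198 s
W' = 56 * 198 = 11088 J
Convert: 11088 / 1000 = 11.088 kJ

11.088 kJ


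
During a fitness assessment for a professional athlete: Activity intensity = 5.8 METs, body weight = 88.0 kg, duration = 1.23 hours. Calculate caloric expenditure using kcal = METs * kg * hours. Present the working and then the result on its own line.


kcal = 5.8 * 88.0 * 1.23
= 510.4 * 1.23
= 627.79 kcal

627.79 kcal


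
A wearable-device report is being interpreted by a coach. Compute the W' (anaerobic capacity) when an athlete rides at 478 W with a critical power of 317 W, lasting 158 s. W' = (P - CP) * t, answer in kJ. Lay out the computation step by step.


Above-CP power = 161 W
Duration = 158 s
W' = 161 * 158 = 25438 J
Convert: 25438 / 1000 = 25.438 kJ

25.438 kJ


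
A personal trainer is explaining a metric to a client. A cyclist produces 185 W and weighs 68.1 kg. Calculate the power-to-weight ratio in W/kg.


P/W = power / mass
= 185 / 68.1
= 2.717 W/kg

2.717 W/kg


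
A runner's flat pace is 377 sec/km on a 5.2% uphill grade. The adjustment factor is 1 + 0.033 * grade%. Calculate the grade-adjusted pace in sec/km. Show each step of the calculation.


Factor = 1 + 0.033 * 5.2 = 1.1716
Adjusted pace = 377 * 1.1716
= 441.69 sec/km

441.69 s/km


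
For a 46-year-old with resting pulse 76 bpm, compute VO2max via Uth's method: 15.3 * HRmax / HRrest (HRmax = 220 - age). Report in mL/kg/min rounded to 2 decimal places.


Step 1: HRmax = 220 - 46 = 174 bpm
Step 2: Ratio = 174 / 76 = 2.2895
Step 3: VO2max = 15.3 * 2.2895 = 35.03 mL/kg/min

35.03 mL/kg/min


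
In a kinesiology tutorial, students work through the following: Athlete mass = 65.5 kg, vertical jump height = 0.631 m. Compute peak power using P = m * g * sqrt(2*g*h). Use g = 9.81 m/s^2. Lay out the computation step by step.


sqrt(2 * 9.81 * 0.631) = sqrt(12.38022) = 3.518554 m/s
P = 65.5 * 9.81 * 3.518554
= 2260.86 W

2260.86 W


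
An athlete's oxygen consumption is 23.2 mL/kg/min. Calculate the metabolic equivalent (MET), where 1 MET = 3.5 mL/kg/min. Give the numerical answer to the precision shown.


MET = VO2 / 3.5
= 23.2 / 3.5
= 6.63 METs

6.63 METs


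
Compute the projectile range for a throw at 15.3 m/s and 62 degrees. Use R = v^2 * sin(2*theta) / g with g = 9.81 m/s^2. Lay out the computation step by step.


Two times the angle = 124 degrees
sin(124) = 0.829038
R = 234.09 * 0.829038 / 9.81 = 19.783 m

19.783 m


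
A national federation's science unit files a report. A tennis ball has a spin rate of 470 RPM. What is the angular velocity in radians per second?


Convert RPM to rad/s: multiply by 2*pi and divide by 60
omega = 470 * 2 * pi / 60
= 49.218 rad/s

49.218 rad/s


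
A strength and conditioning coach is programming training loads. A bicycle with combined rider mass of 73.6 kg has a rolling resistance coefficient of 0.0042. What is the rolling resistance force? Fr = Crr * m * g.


Fr = 0.0042 * 73.6 * 9.81
= 0.30912 * 9.81
= 3.032 N

3.032 N


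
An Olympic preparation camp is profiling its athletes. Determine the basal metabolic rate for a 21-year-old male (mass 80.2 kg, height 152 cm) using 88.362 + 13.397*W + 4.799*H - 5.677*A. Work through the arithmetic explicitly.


BMR = 88.362 + 13.397*80.2 + 4.799*152 - 5.677*21
= 1773.03 kcal/day

1773.03 kcal/day


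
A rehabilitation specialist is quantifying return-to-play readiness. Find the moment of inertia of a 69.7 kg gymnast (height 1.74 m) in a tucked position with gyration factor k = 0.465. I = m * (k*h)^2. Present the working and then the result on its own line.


Radius of gyration = 0.465 * 1.74 = 0.8091 m
I = 69.7 * 0.8091^2
= 69.7 * 0.654643
= 45.629 kg*m^2

45.629 kg*m^2


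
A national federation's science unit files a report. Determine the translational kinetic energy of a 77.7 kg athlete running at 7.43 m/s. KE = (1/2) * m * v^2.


KE = 0.5 * m * v^2
= 0.5 * 77.7 * 7.43^2
= 0.5 * 77.7 * 55.2049
= 2144.71 J

2144.71 J


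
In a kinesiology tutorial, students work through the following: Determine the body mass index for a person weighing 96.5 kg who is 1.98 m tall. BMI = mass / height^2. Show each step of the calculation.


BMI = mass / height^2
= 96.5 / 1.98^2
= 96.5 / 3.9204
= 24.61 kg/m^2

24.61 kg/m^2


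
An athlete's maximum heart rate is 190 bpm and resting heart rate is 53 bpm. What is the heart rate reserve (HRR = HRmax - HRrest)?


HRR = HRmax - HRrest
= 190 - 53
= 137 bpm

137 bpm


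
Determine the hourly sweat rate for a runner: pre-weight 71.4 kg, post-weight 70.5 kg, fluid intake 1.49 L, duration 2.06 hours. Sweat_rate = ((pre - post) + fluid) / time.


Mass lost = 71.4 - 70.5 = 0.9 kg
Add fluid consumed: 0.9 + 1.49 = 2.39 L total sweat
Sweat rate = 2.39 / 2.06 = 1.16 L/h

1.16 L/h


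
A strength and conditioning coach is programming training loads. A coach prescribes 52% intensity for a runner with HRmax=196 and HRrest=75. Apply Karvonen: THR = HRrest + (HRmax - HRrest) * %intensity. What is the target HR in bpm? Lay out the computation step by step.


Heart rate reserve = 196 - 75 = 121
Intensity fraction = 52 / 100 = 0.52
THR = 75 + 121 * 0.52 = 137.92 bpm

137.92 bpm


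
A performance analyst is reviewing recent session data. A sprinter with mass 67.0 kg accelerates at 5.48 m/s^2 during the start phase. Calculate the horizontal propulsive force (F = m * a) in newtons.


F = m * a
= 67.0 * 5.48
= 367.16 N

367.16 N


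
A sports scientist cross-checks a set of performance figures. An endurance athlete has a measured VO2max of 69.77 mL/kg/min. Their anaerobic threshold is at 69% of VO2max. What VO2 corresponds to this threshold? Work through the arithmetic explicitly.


Anaerobic threshold VO2 = VO2max * 69%
= 69.77 * 0.69
= 48.14 mL/kg/min

48.14 mL/kg/min


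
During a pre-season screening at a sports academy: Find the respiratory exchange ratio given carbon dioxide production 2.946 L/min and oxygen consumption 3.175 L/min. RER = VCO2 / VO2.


VCO2 = 2.946 L/min
VO2 = 3.175 L/min
RER = 2.946 / 3.175 = 0.9279

0.9279


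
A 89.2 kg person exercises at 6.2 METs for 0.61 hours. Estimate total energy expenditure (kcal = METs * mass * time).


Energy = METs * mass(kg) * time(h)
= 6.2 * 89.2 * 0.61
= 337.35 kcal

337.35 kcal


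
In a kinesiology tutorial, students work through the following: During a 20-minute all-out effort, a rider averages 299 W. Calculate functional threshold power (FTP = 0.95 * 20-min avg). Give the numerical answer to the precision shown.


FTP = 0.95 * 299
= 284.05 W

284.05 W


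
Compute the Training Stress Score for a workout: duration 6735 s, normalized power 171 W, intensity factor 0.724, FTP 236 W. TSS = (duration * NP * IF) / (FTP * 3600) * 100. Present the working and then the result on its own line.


Product = 6735 * 171 * 0.724 = 833819.94
Base = 236 * 3600 = 849600
TSS = 833819.94 / 849600 * 100 = 98.14

98.14 TSS


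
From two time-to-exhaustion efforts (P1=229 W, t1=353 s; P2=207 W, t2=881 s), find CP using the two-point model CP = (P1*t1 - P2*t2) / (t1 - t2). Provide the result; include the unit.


Work in trial 1 = 80837 J
Work in trial 2 = 182367 J
Delta work = -101530 J
Delta time = -528 s
CP = -101530 / -528 = 192.29 W

192.29 W


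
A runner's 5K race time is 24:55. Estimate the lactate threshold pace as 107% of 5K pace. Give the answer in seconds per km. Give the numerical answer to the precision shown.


Total race time = 24*60 + 55 = 1495 seconds
5K pace = 1495 / 5 = 299.0 sec/km
LT pace = 299.0 * 1.07 = 319.93 sec/km

319.93 s/km


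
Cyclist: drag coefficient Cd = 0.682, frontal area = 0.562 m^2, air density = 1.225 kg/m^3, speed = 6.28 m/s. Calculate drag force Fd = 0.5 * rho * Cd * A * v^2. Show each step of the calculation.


v^2 = 6.28^2 = 39.4384
Fd = 0.5 * 1.225 * 0.682 * 0.562 * 39.4384
= 9.259 N

9.259 N


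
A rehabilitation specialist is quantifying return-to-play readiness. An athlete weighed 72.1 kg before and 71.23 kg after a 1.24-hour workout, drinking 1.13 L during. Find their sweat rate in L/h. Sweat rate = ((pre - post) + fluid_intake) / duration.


Body mass change = 0.87 kg
Total sweat loss = 0.87 + 1.13 = 2.0 L
Rate = 2.0 / 1.24 = 1.613 L/h

1.613 L/h


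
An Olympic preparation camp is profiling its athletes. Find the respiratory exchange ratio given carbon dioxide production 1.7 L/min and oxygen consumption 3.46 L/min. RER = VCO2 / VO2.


VCO2 = 1.7 L/min
VO2 = 3.46 L/min
RER = 1.7 / 3.46 = 0.4913

0.4913


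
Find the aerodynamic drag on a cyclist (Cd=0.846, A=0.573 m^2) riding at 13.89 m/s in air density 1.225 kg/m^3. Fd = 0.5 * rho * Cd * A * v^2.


Fd = 0.5 * 1.225 * 0.846 * 0.573 * 13.89^2
= 0.5 * 1.225 * 0.846 * 0.573 * 192.9321
= 57.284 N

57.284 N


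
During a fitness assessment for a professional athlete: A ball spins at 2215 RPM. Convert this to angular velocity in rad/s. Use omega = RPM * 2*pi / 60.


omega = 2215 * 2 * pi / 60
= 2215 * 6.28318531 / 60
= 13917.255 / 60
= 231.954 rad/s

231.954 rad/s


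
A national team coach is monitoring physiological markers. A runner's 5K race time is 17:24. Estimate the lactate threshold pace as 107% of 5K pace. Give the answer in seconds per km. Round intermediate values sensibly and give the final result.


Total race time = 17*60 + 24 = 1044 seconds
5K pace = 1044 / 5 = 208.8 sec/km
LT pace = 208.8 * 1.07 = 223.42 sec/km

223.42 s/km


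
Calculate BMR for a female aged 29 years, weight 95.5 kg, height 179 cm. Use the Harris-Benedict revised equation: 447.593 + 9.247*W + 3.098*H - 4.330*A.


Substituting values:
W term = 9.247 * 95.5 = 883.0885
H term = 3.098 * 179 = 554.542
A term = 4.330 * 29 = 125.57
BMR = 1759.65 kcal/day

1759.65 kcal/day


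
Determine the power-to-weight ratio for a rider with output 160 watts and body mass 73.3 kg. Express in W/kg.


P/W = 160 / 73.3 = 2.183 W/kg

2.183 W/kg


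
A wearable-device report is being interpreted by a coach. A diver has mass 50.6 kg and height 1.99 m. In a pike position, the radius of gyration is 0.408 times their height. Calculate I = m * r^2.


r = 0.408 * 1.99 = 0.81192 m
I = m * r^2 = 50.6 * 0.659214 = 33.356 kg*m^2

33.356 kg*m^2


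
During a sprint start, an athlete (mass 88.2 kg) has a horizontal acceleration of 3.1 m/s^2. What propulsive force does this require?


Propulsive force = mass * acceleration
= 88.2 kg * 3.1 m/s^2
= 273.42 N

273.42 N


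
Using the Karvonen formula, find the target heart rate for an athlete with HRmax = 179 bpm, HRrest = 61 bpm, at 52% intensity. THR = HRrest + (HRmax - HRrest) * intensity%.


HRR = 179 - 61 = 118
THR = 61 + 118 * 0.52
= 61 + 61.36
= 122.36 bpm

122.36 bpm


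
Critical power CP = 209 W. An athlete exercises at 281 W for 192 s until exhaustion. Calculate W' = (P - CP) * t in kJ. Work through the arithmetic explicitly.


P - CP = 281 - 209 = 72 W
W' = 72 * 192 = 13824 J
= 13824 / 1000 = 13.824 kJ

13.824 kJ


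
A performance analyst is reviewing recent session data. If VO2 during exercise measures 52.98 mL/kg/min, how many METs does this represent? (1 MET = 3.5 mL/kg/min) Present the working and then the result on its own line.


METs = VO2 / 3.5 = 52.98 / 3.5 = 15.14

15.14 METs


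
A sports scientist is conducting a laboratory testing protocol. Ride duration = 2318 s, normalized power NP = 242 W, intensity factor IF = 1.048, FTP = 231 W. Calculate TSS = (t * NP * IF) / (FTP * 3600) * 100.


Numerator = 2318 * 242 * 1.048 = 587881.888
Denominator = 231 * 3600 = 831600
TSS = 587881.888 / 831600 * 100
= 70.69

70.69 TSS


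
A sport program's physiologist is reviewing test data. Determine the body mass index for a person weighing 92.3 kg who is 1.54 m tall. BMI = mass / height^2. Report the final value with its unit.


BMI = mass / height^2
= 92.3 / 1.54^2
= 92.3 / 2.3716
= 38.92 kg/m^2

38.92 kg/m^2


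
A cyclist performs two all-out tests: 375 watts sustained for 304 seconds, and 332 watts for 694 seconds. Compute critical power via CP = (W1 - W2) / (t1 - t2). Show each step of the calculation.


W1 = P1 * t1 = 375 * 304 = 114000 J
W2 = P2 * t2 = 332 * 694 = 230408 J
CP = (114000 - 230408) / (304 - 694)
= 298.48 W

298.48 W


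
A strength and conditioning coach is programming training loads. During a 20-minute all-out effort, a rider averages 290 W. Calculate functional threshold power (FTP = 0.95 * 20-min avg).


FTP = 0.95 * 290
= 275.5 W

275.5 W


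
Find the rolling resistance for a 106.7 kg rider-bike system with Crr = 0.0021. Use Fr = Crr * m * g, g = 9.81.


m * g = 106.7 * 9.81 = 1046.727 N
Fr = 0.0021 * 1046.727 = 2.198 N

2.198 N


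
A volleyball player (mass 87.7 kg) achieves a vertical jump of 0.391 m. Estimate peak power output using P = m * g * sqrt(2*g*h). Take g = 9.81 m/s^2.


2 * g * h = 2 * 9.81 * 0.391 = 7.67142
sqrt(7.67142) = 2.769733 m/s
P = 87.7 * 9.81 * 2.769733 = 2382.9 W

2382.9 W


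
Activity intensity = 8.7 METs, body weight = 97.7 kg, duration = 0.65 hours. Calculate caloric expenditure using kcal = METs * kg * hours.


kcal = 8.7 * 97.7 * 0.65
= 849.99 * 0.65
= 552.49 kcal

552.49 kcal


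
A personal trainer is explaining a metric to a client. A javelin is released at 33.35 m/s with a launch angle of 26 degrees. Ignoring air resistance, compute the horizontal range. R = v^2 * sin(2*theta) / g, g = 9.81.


Launch speed squared = 1112.2225
sin(2 * 26 deg) = 0.788011
Range = 1112.2225 * 0.788011 / 9.81
= 89.342 m

89.342 m


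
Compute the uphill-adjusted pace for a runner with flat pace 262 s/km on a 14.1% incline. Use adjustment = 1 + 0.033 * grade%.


Adjustment factor = 1 + 0.033 * 14.1 = 1.4653
Grade-adjusted pace = 262 * 1.4653 = 383.91 s/km

383.91 s/km


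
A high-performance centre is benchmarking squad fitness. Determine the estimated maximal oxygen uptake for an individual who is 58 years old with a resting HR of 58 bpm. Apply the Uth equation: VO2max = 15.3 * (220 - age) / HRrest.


HRmax = 220 - 58 = 162
VO2max = 15.3 * (162 / 58)
= 15.3 * 2.7931
= 42.73 mL/kg/min

42.73 mL/kg/min


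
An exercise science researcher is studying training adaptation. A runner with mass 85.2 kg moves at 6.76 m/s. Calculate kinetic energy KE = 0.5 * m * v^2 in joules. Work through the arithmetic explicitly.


v^2 = 6.76^2 = 45.6976
KE = 0.5 * 85.2 * 45.6976
= 1946.72 J

1946.72 J


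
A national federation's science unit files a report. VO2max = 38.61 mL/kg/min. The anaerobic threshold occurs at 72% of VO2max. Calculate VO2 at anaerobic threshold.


AT fraction = 72 / 100 = 0.72
AT VO2 = 38.61 * 0.72
= 27.8 mL/kg/min

27.8 mL/kg/min


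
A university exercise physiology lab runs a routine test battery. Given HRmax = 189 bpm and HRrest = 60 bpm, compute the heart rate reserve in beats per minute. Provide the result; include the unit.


Heart rate reserve = maximum HR minus resting HR
HRR = 189 - 60 = 129 bpm

129 bpm
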